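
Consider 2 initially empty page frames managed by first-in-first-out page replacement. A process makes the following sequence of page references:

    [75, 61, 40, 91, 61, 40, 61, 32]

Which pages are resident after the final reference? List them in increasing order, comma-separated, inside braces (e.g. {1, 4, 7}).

75: fault, frames (75)
61: fault, frames (75 61)
40: fault, evict 75, frames (61 40)
91: fault, evict 61, frames (40 91)
61: fault, evict 40, frames (91 61)
40: fault, evict 91, frames (61 40)
61: hit
32: fault, evict 61, frames (40 32)

{32, 40}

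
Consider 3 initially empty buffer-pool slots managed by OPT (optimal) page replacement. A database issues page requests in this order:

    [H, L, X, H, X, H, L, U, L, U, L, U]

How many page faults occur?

H -> fault, frames [H]
L -> fault, frames [H, L]
X -> fault, frames [H, L, X]
H -> hit
X -> hit
H -> hit
L -> hit
U -> fault, evict X, frames [H, L, U]
L -> hit
U -> hit
L -> hit
U -> hit
Page faults: 4.

4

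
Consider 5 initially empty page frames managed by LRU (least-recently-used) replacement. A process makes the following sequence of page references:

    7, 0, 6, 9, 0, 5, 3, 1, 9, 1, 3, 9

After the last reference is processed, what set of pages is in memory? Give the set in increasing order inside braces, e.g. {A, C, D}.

7: miss, frames [7]
0: miss, frames [7, 0]
6: miss, frames [7, 0, 6]
9: miss, frames [7, 0, 6, 9]
0: hit
5: miss, frames [7, 6, 9, 0, 5]
3: miss, evict 7, frames [6, 9, 0, 5, 3]
1: miss, evict 6, frames [9, 0, 5, 3, 1]
9: hit
1: hit
3: hit
9: hit

{0, 1, 3, 5, 9}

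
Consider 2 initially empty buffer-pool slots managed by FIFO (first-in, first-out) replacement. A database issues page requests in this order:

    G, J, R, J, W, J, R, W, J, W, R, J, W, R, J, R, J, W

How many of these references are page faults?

13

G -> miss, frames {G}
J -> miss, frames {G,J}
R -> miss, evict G, frames {J,R}
J -> hit
W -> miss, evict J, frames {R,W}
J -> miss, evict R, frames {W,J}
R -> miss, evict W, frames {J,R}
W -> miss, evict J, frames {R,W}
J -> miss, evict R, frames {W,J}
W -> hit
R -> miss, evict W, frames {J,R}
J -> hit
W -> miss, evict J, frames {R,W}
R -> hit
J -> miss, evict R, frames {W,J}
R -> miss, evict W, frames {J,R}
J -> hit
W -> miss, evict J, frames {R,W}
Page faults: 13.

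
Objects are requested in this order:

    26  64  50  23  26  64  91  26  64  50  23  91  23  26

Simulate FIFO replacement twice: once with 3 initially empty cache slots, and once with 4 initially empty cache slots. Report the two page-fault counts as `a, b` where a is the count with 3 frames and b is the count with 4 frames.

3 frames: F F F F F F F . . F F . . F → 10 faults.
4 frames: F F F F . . F F F F F F . F → 11 faults.
11 > 10: adding a frame increased faults — Belady's anomaly.

10, 11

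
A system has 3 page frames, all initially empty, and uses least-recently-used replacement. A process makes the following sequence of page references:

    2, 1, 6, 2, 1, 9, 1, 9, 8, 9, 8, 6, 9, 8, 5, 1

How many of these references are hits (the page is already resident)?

2 → miss, frames (2)
1 → miss, frames (2 1)
6 → miss, frames (2 1 6)
2 → hit
1 → hit
9 → miss, evict 6, frames (2 1 9)
1 → hit
9 → hit
8 → miss, evict 2, frames (1 9 8)
9 → hit
8 → hit
6 → miss, evict 1, frames (9 8 6)
9 → hit
8 → hit
5 → miss, evict 6, frames (9 8 5)
1 → miss, evict 9, frames (8 5 1)
Hits: 8.

8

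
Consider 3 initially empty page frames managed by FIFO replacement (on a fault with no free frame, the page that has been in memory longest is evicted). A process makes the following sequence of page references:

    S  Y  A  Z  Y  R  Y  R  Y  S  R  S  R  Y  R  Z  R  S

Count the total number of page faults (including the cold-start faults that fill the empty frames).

S -> fault, frames {S}
Y -> fault, frames {S,Y}
A -> fault, frames {S,Y,A}
Z -> fault, evict S, frames {Y,A,Z}
Y -> hit
R -> fault, evict Y, frames {A,Z,R}
Y -> fault, evict A, frames {Z,R,Y}
R -> hit
Y -> hit
S -> fault, evict Z, frames {R,Y,S}
R -> hit
S -> hit
R -> hit
Y -> hit
R -> hit
Z -> fault, evict R, frames {Y,S,Z}
R -> fault, evict Y, frames {S,Z,R}
S -> hit
Page faults: 9.

9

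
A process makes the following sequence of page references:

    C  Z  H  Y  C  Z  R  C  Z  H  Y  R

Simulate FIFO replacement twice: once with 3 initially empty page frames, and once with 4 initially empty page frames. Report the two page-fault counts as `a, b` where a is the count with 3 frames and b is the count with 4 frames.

3 frames: F F F F F F F . . F F . → 9 faults.
4 frames: F F F F . . F F F F F F → 10 faults.
10 > 9: adding a frame increased faults — Belady's anomaly.

9, 10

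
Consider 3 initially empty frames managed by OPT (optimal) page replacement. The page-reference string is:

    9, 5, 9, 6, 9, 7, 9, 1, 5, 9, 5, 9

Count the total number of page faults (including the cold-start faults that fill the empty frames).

5

9: fault, frames [9]
5: fault, frames [9, 5]
9: hit
6: fault, frames [9, 5, 6]
9: hit
7: fault, evict 6, frames [9, 5, 7]
9: hit
1: fault, evict 7, frames [9, 5, 1]
5: hit
9: hit
5: hit
9: hit
Page faults: 5.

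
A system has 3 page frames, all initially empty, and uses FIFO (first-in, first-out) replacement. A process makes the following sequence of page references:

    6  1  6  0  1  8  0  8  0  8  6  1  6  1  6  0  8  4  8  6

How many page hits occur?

10

6 -> miss, frames (6)
1 -> miss, frames (6 1)
6 -> hit
0 -> miss, frames (6 1 0)
1 -> hit
8 -> miss, evict 6, frames (1 0 8)
0 -> hit
8 -> hit
0 -> hit
8 -> hit
6 -> miss, evict 1, frames (0 8 6)
1 -> miss, evict 0, frames (8 6 1)
6 -> hit
1 -> hit
6 -> hit
0 -> miss, evict 8, frames (6 1 0)
8 -> miss, evict 6, frames (1 0 8)
4 -> miss, evict 1, frames (0 8 4)
8 -> hit
6 -> miss, evict 0, frames (8 4 6)
Hits: 10.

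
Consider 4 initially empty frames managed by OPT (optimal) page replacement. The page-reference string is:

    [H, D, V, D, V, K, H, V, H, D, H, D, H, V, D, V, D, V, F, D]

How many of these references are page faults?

H -> miss, frames [H]
D -> miss, frames [H, D]
V -> miss, frames [H, D, V]
D -> hit
V -> hit
K -> miss, frames [H, D, V, K]
H -> hit
V -> hit
H -> hit
D -> hit
H -> hit
D -> hit
H -> hit
V -> hit
D -> hit
V -> hit
D -> hit
V -> hit
F -> miss, evict K, frames [H, D, V, F]
D -> hit
Page faults: 5.

5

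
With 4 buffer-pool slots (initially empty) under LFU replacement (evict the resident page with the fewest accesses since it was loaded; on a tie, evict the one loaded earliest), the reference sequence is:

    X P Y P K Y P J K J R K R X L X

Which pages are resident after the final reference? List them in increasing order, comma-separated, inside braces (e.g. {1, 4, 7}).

X: fault, frames {X}
P: fault, frames {X,P}
Y: fault, frames {X,P,Y}
P: hit
K: fault, frames {X,P,Y,K}
Y: hit
P: hit
J: fault, evict X, frames {P,Y,K,J}
K: hit
J: hit
R: fault, evict Y, frames {P,K,J,R}
K: hit
R: hit
X: fault, evict J, frames {P,K,R,X}
L: fault, evict X, frames {P,K,R,L}
X: fault, evict L, frames {P,K,R,X}

{K, P, R, X}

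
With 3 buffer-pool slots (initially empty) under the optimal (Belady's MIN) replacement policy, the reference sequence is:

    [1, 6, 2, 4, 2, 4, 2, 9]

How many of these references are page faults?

5

1 → fault, frames {1}
6 → fault, frames {1,6}
2 → fault, frames {1,6,2}
4 → fault, evict 6, frames {1,2,4}
2 → hit
4 → hit
2 → hit
9 → fault, evict 4, frames {1,2,9}
Page faults: 5.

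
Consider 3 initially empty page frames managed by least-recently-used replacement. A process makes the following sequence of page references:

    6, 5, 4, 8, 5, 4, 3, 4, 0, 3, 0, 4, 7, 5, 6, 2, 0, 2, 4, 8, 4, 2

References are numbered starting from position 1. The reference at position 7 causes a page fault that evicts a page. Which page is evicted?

8

pos 1: 6 -> fault, frames [6]
pos 2: 5 -> fault, frames [6, 5]
pos 3: 4 -> fault, frames [6, 5, 4]
pos 4: 8 -> fault, evict 6, frames [5, 4, 8]
pos 5: 5 -> hit
pos 6: 4 -> hit
pos 7: 3 -> fault, evict 8, frames [5, 4, 3]
At position 7, page 8 is evicted.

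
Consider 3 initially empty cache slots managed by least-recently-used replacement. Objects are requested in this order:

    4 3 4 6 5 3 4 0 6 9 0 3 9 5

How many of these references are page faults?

11

4 → miss, frames {4}
3 → miss, frames {4,3}
4 → hit
6 → miss, frames {3,4,6}
5 → miss, evict 3, frames {4,6,5}
3 → miss, evict 4, frames {6,5,3}
4 → miss, evict 6, frames {5,3,4}
0 → miss, evict 5, frames {3,4,0}
6 → miss, evict 3, frames {4,0,6}
9 → miss, evict 4, frames {0,6,9}
0 → hit
3 → miss, evict 6, frames {9,0,3}
9 → hit
5 → miss, evict 0, frames {3,9,5}
Page faults: 11.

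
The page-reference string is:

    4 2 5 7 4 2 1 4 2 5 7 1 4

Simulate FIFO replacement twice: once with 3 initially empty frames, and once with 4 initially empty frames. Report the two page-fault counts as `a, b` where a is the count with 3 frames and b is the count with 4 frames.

3 frames: F F F F F F F . . F F . F → 10 faults.
4 frames: F F F F . . F F F F F F F → 11 faults.
11 > 10: adding a frame increased faults — Belady's anomaly.

10, 11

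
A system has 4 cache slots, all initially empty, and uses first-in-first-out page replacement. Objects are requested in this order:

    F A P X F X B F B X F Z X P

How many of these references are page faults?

F: fault, frames [F]
A: fault, frames [F, A]
P: fault, frames [F, A, P]
X: fault, frames [F, A, P, X]
F: hit
X: hit
B: fault, evict F, frames [A, P, X, B]
F: fault, evict A, frames [P, X, B, F]
B: hit
X: hit
F: hit
Z: fault, evict P, frames [X, B, F, Z]
X: hit
P: fault, evict X, frames [B, F, Z, P]
Page faults: 8.

8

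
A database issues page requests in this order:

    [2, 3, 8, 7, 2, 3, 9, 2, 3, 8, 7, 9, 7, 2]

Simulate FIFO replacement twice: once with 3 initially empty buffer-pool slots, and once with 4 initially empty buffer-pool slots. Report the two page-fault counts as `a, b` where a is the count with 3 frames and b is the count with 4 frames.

10, 11

3 frames: F F F F F F F . . F F . . F → 10 faults.
4 frames: F F F F . . F F F F F F . F → 11 faults.
11 > 10: adding a frame increased faults — Belady's anomaly.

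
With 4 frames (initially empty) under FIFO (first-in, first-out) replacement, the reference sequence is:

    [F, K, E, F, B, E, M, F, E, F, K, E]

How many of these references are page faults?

F -> fault, frames (F)
K -> fault, frames (F K)
E -> fault, frames (F K E)
F -> hit
B -> fault, frames (F K E B)
E -> hit
M -> fault, evict F, frames (K E B M)
F -> fault, evict K, frames (E B M F)
E -> hit
F -> hit
K -> fault, evict E, frames (B M F K)
E -> fault, evict B, frames (M F K E)
Page faults: 8.

8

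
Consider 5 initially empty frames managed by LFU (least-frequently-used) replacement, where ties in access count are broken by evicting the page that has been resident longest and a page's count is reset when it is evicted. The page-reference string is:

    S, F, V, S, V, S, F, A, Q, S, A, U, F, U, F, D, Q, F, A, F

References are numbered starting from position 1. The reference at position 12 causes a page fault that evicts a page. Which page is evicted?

pos 1: S -> miss, frames [S]
pos 2: F -> miss, frames [S, F]
pos 3: V -> miss, frames [S, F, V]
pos 4: S -> hit
pos 5: V -> hit
pos 6: S -> hit
pos 7: F -> hit
pos 8: A -> miss, frames [S, F, V, A]
pos 9: Q -> miss, frames [S, F, V, A, Q]
pos 10: S -> hit
pos 11: A -> hit
pos 12: U -> miss, evict Q, frames [S, F, V, A, U]
At position 12, page Q is evicted.

Q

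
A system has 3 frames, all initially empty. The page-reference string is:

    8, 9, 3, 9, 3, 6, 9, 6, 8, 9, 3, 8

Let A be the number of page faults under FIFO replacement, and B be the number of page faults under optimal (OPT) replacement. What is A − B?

2

Under FIFO: F F F . . F . . F F F . → 7 faults.
Under OPT: F F F . . F . . . . F . → 5 faults.
A − B = 7 − 5 = 2.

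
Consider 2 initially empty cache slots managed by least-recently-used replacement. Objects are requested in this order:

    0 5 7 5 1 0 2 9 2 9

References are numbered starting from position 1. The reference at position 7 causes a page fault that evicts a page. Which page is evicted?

1

pos 1: 0 -> miss, frames {0}
pos 2: 5 -> miss, frames {0,5}
pos 3: 7 -> miss, evict 0, frames {5,7}
pos 4: 5 -> hit
pos 5: 1 -> miss, evict 7, frames {5,1}
pos 6: 0 -> miss, evict 5, frames {1,0}
pos 7: 2 -> miss, evict 1, frames {0,2}
At position 7, page 1 is evicted.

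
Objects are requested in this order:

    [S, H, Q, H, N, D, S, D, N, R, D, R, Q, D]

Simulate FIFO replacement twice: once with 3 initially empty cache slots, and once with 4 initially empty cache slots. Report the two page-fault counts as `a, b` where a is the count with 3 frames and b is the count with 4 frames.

3 frames: F F F . F F F . . F . . F F → 9 faults.
4 frames: F F F . F F F . . F . . F . → 8 faults.
8 < 9: adding a frame reduced faults, as is typical.

9, 8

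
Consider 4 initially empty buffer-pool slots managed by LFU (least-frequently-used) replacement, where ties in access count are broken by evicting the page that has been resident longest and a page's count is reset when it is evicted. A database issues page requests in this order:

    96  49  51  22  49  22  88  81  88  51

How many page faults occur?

7

96: fault, frames {96}
49: fault, frames {96,49}
51: fault, frames {96,49,51}
22: fault, frames {96,49,51,22}
49: hit
22: hit
88: fault, evict 96, frames {49,51,22,88}
81: fault, evict 51, frames {49,22,88,81}
88: hit
51: fault, evict 81, frames {49,22,88,51}
Page faults: 7.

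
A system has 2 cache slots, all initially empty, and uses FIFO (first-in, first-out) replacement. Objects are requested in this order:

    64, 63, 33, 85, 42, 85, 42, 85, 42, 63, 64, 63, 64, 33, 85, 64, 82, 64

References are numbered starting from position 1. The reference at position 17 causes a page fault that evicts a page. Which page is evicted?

85

pos 1: 64 -> miss, frames [64]
pos 2: 63 -> miss, frames [64, 63]
pos 3: 33 -> miss, evict 64, frames [63, 33]
pos 4: 85 -> miss, evict 63, frames [33, 85]
pos 5: 42 -> miss, evict 33, frames [85, 42]
pos 6: 85 -> hit
pos 7: 42 -> hit
pos 8: 85 -> hit
pos 9: 42 -> hit
pos 10: 63 -> miss, evict 85, frames [42, 63]
pos 11: 64 -> miss, evict 42, frames [63, 64]
pos 12: 63 -> hit
pos 13: 64 -> hit
pos 14: 33 -> miss, evict 63, frames [64, 33]
pos 15: 85 -> miss, evict 64, frames [33, 85]
pos 16: 64 -> miss, evict 33, frames [85, 64]
pos 17: 82 -> miss, evict 85, frames [64, 82]
At position 17, page 85 is evicted.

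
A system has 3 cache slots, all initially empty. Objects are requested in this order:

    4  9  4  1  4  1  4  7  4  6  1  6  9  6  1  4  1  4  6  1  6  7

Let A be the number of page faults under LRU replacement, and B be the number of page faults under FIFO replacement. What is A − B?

Under LRU: F F . F . . . F . F F . F . . F . . . . . F → 9 faults.
Under FIFO: F F . F . . . F F F F . F . . F . . F F . F → 12 faults.
A − B = 9 − 12 = -3.

-3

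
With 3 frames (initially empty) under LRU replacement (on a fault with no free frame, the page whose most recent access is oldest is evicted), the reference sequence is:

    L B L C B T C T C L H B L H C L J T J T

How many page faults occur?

10

L -> miss, frames (L)
B -> miss, frames (L B)
L -> hit
C -> miss, frames (B L C)
B -> hit
T -> miss, evict L, frames (C B T)
C -> hit
T -> hit
C -> hit
L -> miss, evict B, frames (T C L)
H -> miss, evict T, frames (C L H)
B -> miss, evict C, frames (L H B)
L -> hit
H -> hit
C -> miss, evict B, frames (L H C)
L -> hit
J -> miss, evict H, frames (C L J)
T -> miss, evict C, frames (L J T)
J -> hit
T -> hit
Page faults: 10.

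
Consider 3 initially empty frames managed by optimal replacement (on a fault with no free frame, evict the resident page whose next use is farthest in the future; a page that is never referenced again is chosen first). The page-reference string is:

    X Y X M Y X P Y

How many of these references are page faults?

X: miss, frames {X}
Y: miss, frames {X,Y}
X: hit
M: miss, frames {X,Y,M}
Y: hit
X: hit
P: miss, evict M, frames {X,Y,P}
Y: hit
Page faults: 4.

4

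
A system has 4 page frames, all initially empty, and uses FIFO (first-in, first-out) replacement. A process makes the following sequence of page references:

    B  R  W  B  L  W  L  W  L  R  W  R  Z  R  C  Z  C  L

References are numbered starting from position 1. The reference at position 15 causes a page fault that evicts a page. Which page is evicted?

pos 1: B: fault, frames [B]
pos 2: R: fault, frames [B, R]
pos 3: W: fault, frames [B, R, W]
pos 4: B: hit
pos 5: L: fault, frames [B, R, W, L]
pos 6: W: hit
pos 7: L: hit
pos 8: W: hit
pos 9: L: hit
pos 10: R: hit
pos 11: W: hit
pos 12: R: hit
pos 13: Z: fault, evict B, frames [R, W, L, Z]
pos 14: R: hit
pos 15: C: fault, evict R, frames [W, L, Z, C]
At position 15, page R is evicted.

R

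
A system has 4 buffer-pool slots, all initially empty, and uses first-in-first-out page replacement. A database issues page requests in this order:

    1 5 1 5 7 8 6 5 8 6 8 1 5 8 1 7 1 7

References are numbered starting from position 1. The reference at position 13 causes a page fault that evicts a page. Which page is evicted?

7

pos 1: 1 → miss, frames [1]
pos 2: 5 → miss, frames [1, 5]
pos 3: 1 → hit
pos 4: 5 → hit
pos 5: 7 → miss, frames [1, 5, 7]
pos 6: 8 → miss, frames [1, 5, 7, 8]
pos 7: 6 → miss, evict 1, frames [5, 7, 8, 6]
pos 8: 5 → hit
pos 9: 8 → hit
pos 10: 6 → hit
pos 11: 8 → hit
pos 12: 1 → miss, evict 5, frames [7, 8, 6, 1]
pos 13: 5 → miss, evict 7, frames [8, 6, 1, 5]
At position 13, page 7 is evicted.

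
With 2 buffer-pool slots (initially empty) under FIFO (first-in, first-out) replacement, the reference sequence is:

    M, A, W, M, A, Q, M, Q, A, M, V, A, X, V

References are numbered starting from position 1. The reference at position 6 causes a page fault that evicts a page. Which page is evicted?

M

pos 1: M: fault, frames (M)
pos 2: A: fault, frames (M A)
pos 3: W: fault, evict M, frames (A W)
pos 4: M: fault, evict A, frames (W M)
pos 5: A: fault, evict W, frames (M A)
pos 6: Q: fault, evict M, frames (A Q)
At position 6, page M is evicted.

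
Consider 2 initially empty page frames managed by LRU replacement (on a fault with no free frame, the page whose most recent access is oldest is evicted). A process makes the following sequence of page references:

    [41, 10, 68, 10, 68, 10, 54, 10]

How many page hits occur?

4

41: fault, frames [41]
10: fault, frames [41, 10]
68: fault, evict 41, frames [10, 68]
10: hit
68: hit
10: hit
54: fault, evict 68, frames [10, 54]
10: hit
Hits: 4.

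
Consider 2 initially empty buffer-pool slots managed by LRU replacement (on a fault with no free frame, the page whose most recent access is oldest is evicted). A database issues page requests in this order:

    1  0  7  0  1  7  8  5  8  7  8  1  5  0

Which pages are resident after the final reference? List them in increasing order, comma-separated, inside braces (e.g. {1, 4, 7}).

{0, 5}

1 → miss, frames (1)
0 → miss, frames (1 0)
7 → miss, evict 1, frames (0 7)
0 → hit
1 → miss, evict 7, frames (0 1)
7 → miss, evict 0, frames (1 7)
8 → miss, evict 1, frames (7 8)
5 → miss, evict 7, frames (8 5)
8 → hit
7 → miss, evict 5, frames (8 7)
8 → hit
1 → miss, evict 7, frames (8 1)
5 → miss, evict 8, frames (1 5)
0 → miss, evict 1, frames (5 0)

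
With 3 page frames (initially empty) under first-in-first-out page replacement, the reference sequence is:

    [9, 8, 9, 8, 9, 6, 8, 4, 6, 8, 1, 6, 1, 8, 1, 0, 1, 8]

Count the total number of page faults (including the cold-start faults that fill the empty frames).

9: miss, frames {9}
8: miss, frames {9,8}
9: hit
8: hit
9: hit
6: miss, frames {9,8,6}
8: hit
4: miss, evict 9, frames {8,6,4}
6: hit
8: hit
1: miss, evict 8, frames {6,4,1}
6: hit
1: hit
8: miss, evict 6, frames {4,1,8}
1: hit
0: miss, evict 4, frames {1,8,0}
1: hit
8: hit
Page faults: 7.

7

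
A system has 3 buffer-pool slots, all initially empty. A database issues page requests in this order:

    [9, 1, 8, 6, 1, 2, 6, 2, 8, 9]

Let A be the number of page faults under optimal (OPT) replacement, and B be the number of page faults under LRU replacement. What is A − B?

Under OPT: F F F F . F . . . F → 6 faults.
Under LRU: F F F F . F . . F F → 7 faults.
A − B = 6 − 7 = -1.

-1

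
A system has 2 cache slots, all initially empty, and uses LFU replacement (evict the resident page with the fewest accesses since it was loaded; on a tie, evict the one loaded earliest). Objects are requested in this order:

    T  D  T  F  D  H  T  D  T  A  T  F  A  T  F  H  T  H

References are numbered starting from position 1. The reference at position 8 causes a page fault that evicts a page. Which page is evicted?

pos 1: T → fault, frames (T)
pos 2: D → fault, frames (T D)
pos 3: T → hit
pos 4: F → fault, evict D, frames (T F)
pos 5: D → fault, evict F, frames (T D)
pos 6: H → fault, evict D, frames (T H)
pos 7: T → hit
pos 8: D → fault, evict H, frames (T D)
At position 8, page H is evicted.

H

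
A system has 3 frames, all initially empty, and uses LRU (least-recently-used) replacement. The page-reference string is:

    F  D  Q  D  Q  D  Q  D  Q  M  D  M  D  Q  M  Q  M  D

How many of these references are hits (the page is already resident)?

14

F -> fault, frames (F)
D -> fault, frames (F D)
Q -> fault, frames (F D Q)
D -> hit
Q -> hit
D -> hit
Q -> hit
D -> hit
Q -> hit
M -> fault, evict F, frames (D Q M)
D -> hit
M -> hit
D -> hit
Q -> hit
M -> hit
Q -> hit
M -> hit
D -> hit
Hits: 14.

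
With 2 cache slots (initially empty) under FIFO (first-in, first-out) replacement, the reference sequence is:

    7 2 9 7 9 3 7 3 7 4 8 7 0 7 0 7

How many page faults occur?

7 -> fault, frames {7}
2 -> fault, frames {7,2}
9 -> fault, evict 7, frames {2,9}
7 -> fault, evict 2, frames {9,7}
9 -> hit
3 -> fault, evict 9, frames {7,3}
7 -> hit
3 -> hit
7 -> hit
4 -> fault, evict 7, frames {3,4}
8 -> fault, evict 3, frames {4,8}
7 -> fault, evict 4, frames {8,7}
0 -> fault, evict 8, frames {7,0}
7 -> hit
0 -> hit
7 -> hit
Page faults: 9.

9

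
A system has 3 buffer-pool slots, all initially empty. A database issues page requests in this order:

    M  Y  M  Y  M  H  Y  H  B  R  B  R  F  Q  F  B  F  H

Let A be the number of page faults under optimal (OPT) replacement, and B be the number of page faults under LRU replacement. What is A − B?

Under OPT: F F . . . F . . F F . . F F . . . F → 8 faults.
Under LRU: F F . . . F . . F F . . F F . F . F → 9 faults.
A − B = 8 − 9 = -1.

-1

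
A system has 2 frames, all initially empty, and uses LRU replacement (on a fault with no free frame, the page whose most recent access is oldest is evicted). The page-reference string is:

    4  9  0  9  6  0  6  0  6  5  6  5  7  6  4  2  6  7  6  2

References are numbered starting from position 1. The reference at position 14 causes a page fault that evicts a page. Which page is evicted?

5

pos 1: 4: miss, frames (4)
pos 2: 9: miss, frames (4 9)
pos 3: 0: miss, evict 4, frames (9 0)
pos 4: 9: hit
pos 5: 6: miss, evict 0, frames (9 6)
pos 6: 0: miss, evict 9, frames (6 0)
pos 7: 6: hit
pos 8: 0: hit
pos 9: 6: hit
pos 10: 5: miss, evict 0, frames (6 5)
pos 11: 6: hit
pos 12: 5: hit
pos 13: 7: miss, evict 6, frames (5 7)
pos 14: 6: miss, evict 5, frames (7 6)
At position 14, page 5 is evicted.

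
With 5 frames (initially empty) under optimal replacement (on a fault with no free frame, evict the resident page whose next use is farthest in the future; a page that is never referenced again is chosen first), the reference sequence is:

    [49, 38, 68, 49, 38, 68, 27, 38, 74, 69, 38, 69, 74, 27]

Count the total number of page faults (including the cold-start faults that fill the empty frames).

49: miss, frames {49}
38: miss, frames {49,38}
68: miss, frames {49,38,68}
49: hit
38: hit
68: hit
27: miss, frames {49,38,68,27}
38: hit
74: miss, frames {49,38,68,27,74}
69: miss, evict 68, frames {49,38,27,74,69}
38: hit
69: hit
74: hit
27: hit
Page faults: 6.

6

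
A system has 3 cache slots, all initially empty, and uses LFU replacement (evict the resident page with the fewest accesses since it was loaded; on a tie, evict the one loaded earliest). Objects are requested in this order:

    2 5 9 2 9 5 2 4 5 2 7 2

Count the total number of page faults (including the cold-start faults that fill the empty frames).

6

2 → miss, frames {2}
5 → miss, frames {2,5}
9 → miss, frames {2,5,9}
2 → hit
9 → hit
5 → hit
2 → hit
4 → miss, evict 5, frames {2,9,4}
5 → miss, evict 4, frames {2,9,5}
2 → hit
7 → miss, evict 5, frames {2,9,7}
2 → hit
Page faults: 6.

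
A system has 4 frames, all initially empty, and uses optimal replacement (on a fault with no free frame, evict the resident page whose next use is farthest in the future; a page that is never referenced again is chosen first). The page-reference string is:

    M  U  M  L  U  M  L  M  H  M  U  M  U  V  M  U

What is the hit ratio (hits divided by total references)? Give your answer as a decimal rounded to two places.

M -> miss, frames [M]
U -> miss, frames [M, U]
M -> hit
L -> miss, frames [M, U, L]
U -> hit
M -> hit
L -> hit
M -> hit
H -> miss, frames [M, U, L, H]
M -> hit
U -> hit
M -> hit
U -> hit
V -> miss, evict H, frames [M, U, L, V]
M -> hit
U -> hit
Hits: 11 of 16 references → 11/16 = 0.6875.

0.69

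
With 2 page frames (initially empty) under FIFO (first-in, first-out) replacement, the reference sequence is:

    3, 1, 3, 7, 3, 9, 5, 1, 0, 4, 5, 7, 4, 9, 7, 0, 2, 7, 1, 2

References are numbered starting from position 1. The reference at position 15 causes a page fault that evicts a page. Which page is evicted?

pos 1: 3: fault, frames [3]
pos 2: 1: fault, frames [3, 1]
pos 3: 3: hit
pos 4: 7: fault, evict 3, frames [1, 7]
pos 5: 3: fault, evict 1, frames [7, 3]
pos 6: 9: fault, evict 7, frames [3, 9]
pos 7: 5: fault, evict 3, frames [9, 5]
pos 8: 1: fault, evict 9, frames [5, 1]
pos 9: 0: fault, evict 5, frames [1, 0]
pos 10: 4: fault, evict 1, frames [0, 4]
pos 11: 5: fault, evict 0, frames [4, 5]
pos 12: 7: fault, evict 4, frames [5, 7]
pos 13: 4: fault, evict 5, frames [7, 4]
pos 14: 9: fault, evict 7, frames [4, 9]
pos 15: 7: fault, evict 4, frames [9, 7]
At position 15, page 4 is evicted.

4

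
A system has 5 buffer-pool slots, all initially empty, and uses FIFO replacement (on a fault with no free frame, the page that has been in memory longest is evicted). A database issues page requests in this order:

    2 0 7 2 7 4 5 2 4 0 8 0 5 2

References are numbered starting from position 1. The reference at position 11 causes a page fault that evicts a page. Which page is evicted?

2

pos 1: 2 → miss, frames [2]
pos 2: 0 → miss, frames [2, 0]
pos 3: 7 → miss, frames [2, 0, 7]
pos 4: 2 → hit
pos 5: 7 → hit
pos 6: 4 → miss, frames [2, 0, 7, 4]
pos 7: 5 → miss, frames [2, 0, 7, 4, 5]
pos 8: 2 → hit
pos 9: 4 → hit
pos 10: 0 → hit
pos 11: 8 → miss, evict 2, frames [0, 7, 4, 5, 8]
At position 11, page 2 is evicted.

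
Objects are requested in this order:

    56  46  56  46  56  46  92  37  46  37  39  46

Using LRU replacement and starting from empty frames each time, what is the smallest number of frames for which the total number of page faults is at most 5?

f=1: 12 faults
f=2: 7 faults
f=3: 5 faults
f=4: 5 faults
f=5: 5 faults
Smallest f with faults ≤ 5 is 3.

3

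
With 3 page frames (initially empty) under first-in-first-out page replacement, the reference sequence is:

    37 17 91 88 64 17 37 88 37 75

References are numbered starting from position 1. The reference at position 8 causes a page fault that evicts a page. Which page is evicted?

64

pos 1: 37 -> miss, frames (37)
pos 2: 17 -> miss, frames (37 17)
pos 3: 91 -> miss, frames (37 17 91)
pos 4: 88 -> miss, evict 37, frames (17 91 88)
pos 5: 64 -> miss, evict 17, frames (91 88 64)
pos 6: 17 -> miss, evict 91, frames (88 64 17)
pos 7: 37 -> miss, evict 88, frames (64 17 37)
pos 8: 88 -> miss, evict 64, frames (17 37 88)
At position 8, page 64 is evicted.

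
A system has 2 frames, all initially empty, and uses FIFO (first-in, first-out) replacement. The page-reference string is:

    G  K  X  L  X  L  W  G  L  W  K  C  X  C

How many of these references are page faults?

G → fault, frames (G)
K → fault, frames (G K)
X → fault, evict G, frames (K X)
L → fault, evict K, frames (X L)
X → hit
L → hit
W → fault, evict X, frames (L W)
G → fault, evict L, frames (W G)
L → fault, evict W, frames (G L)
W → fault, evict G, frames (L W)
K → fault, evict L, frames (W K)
C → fault, evict W, frames (K C)
X → fault, evict K, frames (C X)
C → hit
Page faults: 11.

11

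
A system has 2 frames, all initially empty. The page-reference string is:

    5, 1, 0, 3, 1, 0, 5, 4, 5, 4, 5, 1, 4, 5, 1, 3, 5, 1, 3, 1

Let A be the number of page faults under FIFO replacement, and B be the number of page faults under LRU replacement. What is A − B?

-4

Under FIFO: F F F F F F F F . . . F . F . F . F . . → 12 faults.
Under LRU: F F F F F F F F . . . F F F F F F F F . → 16 faults.
A − B = 12 − 16 = -4.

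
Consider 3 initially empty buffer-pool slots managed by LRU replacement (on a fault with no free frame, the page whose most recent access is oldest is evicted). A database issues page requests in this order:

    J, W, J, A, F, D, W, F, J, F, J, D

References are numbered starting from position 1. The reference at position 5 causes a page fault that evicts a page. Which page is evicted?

W

pos 1: J → fault, frames {J}
pos 2: W → fault, frames {J,W}
pos 3: J → hit
pos 4: A → fault, frames {W,J,A}
pos 5: F → fault, evict W, frames {J,A,F}
At position 5, page W is evicted.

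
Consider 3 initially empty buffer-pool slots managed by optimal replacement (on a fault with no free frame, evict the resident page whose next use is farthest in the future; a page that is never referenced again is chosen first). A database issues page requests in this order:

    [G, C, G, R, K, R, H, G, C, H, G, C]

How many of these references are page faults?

G: miss, frames {G}
C: miss, frames {G,C}
G: hit
R: miss, frames {G,C,R}
K: miss, evict C, frames {G,R,K}
R: hit
H: miss, evict K, frames {G,R,H}
G: hit
C: miss, evict R, frames {G,H,C}
H: hit
G: hit
C: hit
Page faults: 6.

6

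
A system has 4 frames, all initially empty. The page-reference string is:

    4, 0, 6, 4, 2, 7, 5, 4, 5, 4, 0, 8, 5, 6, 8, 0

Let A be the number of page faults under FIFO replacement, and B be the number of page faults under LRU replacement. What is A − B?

1

Under FIFO: F F F . F F F F . . F F . F . . → 10 faults.
Under LRU: F F F . F F F . . . F F . F . . → 9 faults.
A − B = 10 − 9 = 1.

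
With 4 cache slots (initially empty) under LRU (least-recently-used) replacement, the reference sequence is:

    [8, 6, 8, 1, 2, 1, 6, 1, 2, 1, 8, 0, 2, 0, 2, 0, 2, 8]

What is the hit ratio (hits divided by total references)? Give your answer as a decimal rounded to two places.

0.72

8 → miss, frames [8]
6 → miss, frames [8, 6]
8 → hit
1 → miss, frames [6, 8, 1]
2 → miss, frames [6, 8, 1, 2]
1 → hit
6 → hit
1 → hit
2 → hit
1 → hit
8 → hit
0 → miss, evict 6, frames [2, 1, 8, 0]
2 → hit
0 → hit
2 → hit
0 → hit
2 → hit
8 → hit
Hits: 13 of 18 references → 13/18 = 0.7222.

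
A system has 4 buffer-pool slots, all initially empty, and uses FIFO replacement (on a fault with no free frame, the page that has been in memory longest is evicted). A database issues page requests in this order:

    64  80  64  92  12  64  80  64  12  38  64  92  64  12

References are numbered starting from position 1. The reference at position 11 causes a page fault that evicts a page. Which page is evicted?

pos 1: 64 -> miss, frames (64)
pos 2: 80 -> miss, frames (64 80)
pos 3: 64 -> hit
pos 4: 92 -> miss, frames (64 80 92)
pos 5: 12 -> miss, frames (64 80 92 12)
pos 6: 64 -> hit
pos 7: 80 -> hit
pos 8: 64 -> hit
pos 9: 12 -> hit
pos 10: 38 -> miss, evict 64, frames (80 92 12 38)
pos 11: 64 -> miss, evict 80, frames (92 12 38 64)
At position 11, page 80 is evicted.

80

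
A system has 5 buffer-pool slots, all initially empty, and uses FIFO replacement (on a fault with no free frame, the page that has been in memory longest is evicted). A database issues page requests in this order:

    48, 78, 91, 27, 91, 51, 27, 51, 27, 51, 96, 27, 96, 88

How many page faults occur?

7

48 -> fault, frames {48}
78 -> fault, frames {48,78}
91 -> fault, frames {48,78,91}
27 -> fault, frames {48,78,91,27}
91 -> hit
51 -> fault, frames {48,78,91,27,51}
27 -> hit
51 -> hit
27 -> hit
51 -> hit
96 -> fault, evict 48, frames {78,91,27,51,96}
27 -> hit
96 -> hit
88 -> fault, evict 78, frames {91,27,51,96,88}
Page faults: 7.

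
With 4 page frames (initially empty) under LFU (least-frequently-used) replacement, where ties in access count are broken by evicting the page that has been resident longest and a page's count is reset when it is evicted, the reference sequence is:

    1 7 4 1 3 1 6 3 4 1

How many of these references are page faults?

5

1 -> fault, frames [1]
7 -> fault, frames [1, 7]
4 -> fault, frames [1, 7, 4]
1 -> hit
3 -> fault, frames [1, 7, 4, 3]
1 -> hit
6 -> fault, evict 7, frames [1, 4, 3, 6]
3 -> hit
4 -> hit
1 -> hit
Page faults: 5.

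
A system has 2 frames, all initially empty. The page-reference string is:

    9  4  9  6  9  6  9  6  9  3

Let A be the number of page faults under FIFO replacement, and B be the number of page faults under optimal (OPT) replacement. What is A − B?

Under FIFO: F F . F F . . . . F → 5 faults.
Under OPT: F F . F . . . . . F → 4 faults.
A − B = 5 − 4 = 1.

1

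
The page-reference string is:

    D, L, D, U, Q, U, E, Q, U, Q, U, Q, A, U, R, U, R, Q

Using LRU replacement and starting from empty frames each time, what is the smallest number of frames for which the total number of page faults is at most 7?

f=1: 18 faults
f=2: 11 faults
f=3: 8 faults
f=4: 7 faults
f=5: 7 faults
f=6: 7 faults
f=7: 7 faults
Smallest f with faults ≤ 7 is 4.

4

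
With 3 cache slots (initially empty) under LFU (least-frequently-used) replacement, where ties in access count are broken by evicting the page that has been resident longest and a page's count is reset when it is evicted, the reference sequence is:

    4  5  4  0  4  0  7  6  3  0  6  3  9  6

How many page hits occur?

4: miss, frames {4}
5: miss, frames {4,5}
4: hit
0: miss, frames {4,5,0}
4: hit
0: hit
7: miss, evict 5, frames {4,0,7}
6: miss, evict 7, frames {4,0,6}
3: miss, evict 6, frames {4,0,3}
0: hit
6: miss, evict 3, frames {4,0,6}
3: miss, evict 6, frames {4,0,3}
9: miss, evict 3, frames {4,0,9}
6: miss, evict 9, frames {4,0,6}
Hits: 4.

4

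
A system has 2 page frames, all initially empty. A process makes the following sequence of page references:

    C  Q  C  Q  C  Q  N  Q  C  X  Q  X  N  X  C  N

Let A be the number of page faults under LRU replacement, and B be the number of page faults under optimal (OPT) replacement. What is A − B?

2

Under LRU: F F . . . . F . F F F . F . F F → 9 faults.
Under OPT: F F . . . . F . F F . . F . F . → 7 faults.
A − B = 9 − 7 = 2.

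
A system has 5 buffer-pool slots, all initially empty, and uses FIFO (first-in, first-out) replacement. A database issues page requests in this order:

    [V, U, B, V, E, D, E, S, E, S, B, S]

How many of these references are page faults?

6

V → miss, frames (V)
U → miss, frames (V U)
B → miss, frames (V U B)
V → hit
E → miss, frames (V U B E)
D → miss, frames (V U B E D)
E → hit
S → miss, evict V, frames (U B E D S)
E → hit
S → hit
B → hit
S → hit
Page faults: 6.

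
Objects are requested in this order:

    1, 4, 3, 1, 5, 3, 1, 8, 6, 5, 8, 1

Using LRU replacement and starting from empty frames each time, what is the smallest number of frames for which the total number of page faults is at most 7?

f=1: 12 faults
f=2: 12 faults
f=3: 8 faults
f=4: 7 faults
f=5: 6 faults
f=6: 6 faults
Smallest f with faults ≤ 7 is 4.

4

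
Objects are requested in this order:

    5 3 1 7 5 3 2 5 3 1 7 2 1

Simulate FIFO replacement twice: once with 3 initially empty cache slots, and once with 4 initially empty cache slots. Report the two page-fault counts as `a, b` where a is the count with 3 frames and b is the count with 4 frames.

3 frames: F F F F F F F . . F F . . → 9 faults.
4 frames: F F F F . . F F F F F F . → 10 faults.
10 > 9: adding a frame increased faults — Belady's anomaly.

9, 10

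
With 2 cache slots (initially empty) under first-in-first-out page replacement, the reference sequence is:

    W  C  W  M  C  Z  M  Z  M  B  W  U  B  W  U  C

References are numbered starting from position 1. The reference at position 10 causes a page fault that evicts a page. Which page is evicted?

M

pos 1: W: fault, frames {W}
pos 2: C: fault, frames {W,C}
pos 3: W: hit
pos 4: M: fault, evict W, frames {C,M}
pos 5: C: hit
pos 6: Z: fault, evict C, frames {M,Z}
pos 7: M: hit
pos 8: Z: hit
pos 9: M: hit
pos 10: B: fault, evict M, frames {Z,B}
At position 10, page M is evicted.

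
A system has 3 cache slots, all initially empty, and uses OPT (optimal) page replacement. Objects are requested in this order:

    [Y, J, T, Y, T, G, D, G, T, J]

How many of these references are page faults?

Y -> miss, frames {Y}
J -> miss, frames {Y,J}
T -> miss, frames {Y,J,T}
Y -> hit
T -> hit
G -> miss, evict Y, frames {J,T,G}
D -> miss, evict J, frames {T,G,D}
G -> hit
T -> hit
J -> miss, evict D, frames {T,G,J}
Page faults: 6.

6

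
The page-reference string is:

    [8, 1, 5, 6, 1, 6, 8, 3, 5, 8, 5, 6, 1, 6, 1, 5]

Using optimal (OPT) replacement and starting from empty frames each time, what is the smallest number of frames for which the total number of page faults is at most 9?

f=1: 16 faults
f=2: 10 faults
f=3: 7 faults
f=4: 6 faults
f=5: 5 faults
Smallest f with faults ≤ 9 is 3.

3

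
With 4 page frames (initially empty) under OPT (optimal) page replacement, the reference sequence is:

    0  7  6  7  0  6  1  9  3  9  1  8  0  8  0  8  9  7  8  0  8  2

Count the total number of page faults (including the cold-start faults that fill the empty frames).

0 -> miss, frames [0]
7 -> miss, frames [0, 7]
6 -> miss, frames [0, 7, 6]
7 -> hit
0 -> hit
6 -> hit
1 -> miss, frames [0, 7, 6, 1]
9 -> miss, evict 6, frames [0, 7, 1, 9]
3 -> miss, evict 7, frames [0, 1, 9, 3]
9 -> hit
1 -> hit
8 -> miss, evict 3, frames [0, 1, 9, 8]
0 -> hit
8 -> hit
0 -> hit
8 -> hit
9 -> hit
7 -> miss, evict 9, frames [0, 1, 8, 7]
8 -> hit
0 -> hit
8 -> hit
2 -> miss, evict 7, frames [0, 1, 8, 2]
Page faults: 9.

9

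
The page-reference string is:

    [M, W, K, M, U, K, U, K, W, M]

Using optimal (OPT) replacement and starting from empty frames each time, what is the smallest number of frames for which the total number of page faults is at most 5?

3

f=1: 10 faults
f=2: 6 faults
f=3: 5 faults
f=4: 4 faults
Smallest f with faults ≤ 5 is 3.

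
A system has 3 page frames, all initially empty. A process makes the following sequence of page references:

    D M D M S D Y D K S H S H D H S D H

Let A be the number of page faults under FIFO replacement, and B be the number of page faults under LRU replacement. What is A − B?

1

Under FIFO: F F . . F . F F F F F . . F . . . . → 9 faults.
Under LRU: F F . . F . F . F F F . . F . . . . → 8 faults.
A − B = 9 − 8 = 1.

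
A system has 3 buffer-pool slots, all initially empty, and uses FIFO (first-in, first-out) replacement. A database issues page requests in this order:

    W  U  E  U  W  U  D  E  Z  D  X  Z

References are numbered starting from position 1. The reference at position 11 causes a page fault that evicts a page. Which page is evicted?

pos 1: W -> fault, frames (W)
pos 2: U -> fault, frames (W U)
pos 3: E -> fault, frames (W U E)
pos 4: U -> hit
pos 5: W -> hit
pos 6: U -> hit
pos 7: D -> fault, evict W, frames (U E D)
pos 8: E -> hit
pos 9: Z -> fault, evict U, frames (E D Z)
pos 10: D -> hit
pos 11: X -> fault, evict E, frames (D Z X)
At position 11, page E is evicted.

E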